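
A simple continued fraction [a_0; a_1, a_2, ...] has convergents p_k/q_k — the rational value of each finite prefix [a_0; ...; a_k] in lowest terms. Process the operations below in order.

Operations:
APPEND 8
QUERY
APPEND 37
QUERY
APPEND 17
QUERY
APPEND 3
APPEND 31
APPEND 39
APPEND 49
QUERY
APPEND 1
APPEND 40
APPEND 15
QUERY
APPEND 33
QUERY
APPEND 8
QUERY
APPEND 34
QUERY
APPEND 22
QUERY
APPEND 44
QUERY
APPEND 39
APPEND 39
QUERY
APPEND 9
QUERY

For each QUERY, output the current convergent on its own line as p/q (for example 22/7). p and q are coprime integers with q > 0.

8/1
297/37
5057/630
927246212/115516127
582550681895/72574034472
19262946137347/2399773548383
154686119780671/19270762421536
5278591018680161/657605695880607
116283688530744213/14486596071794890
5121760886371425533/638067832854855767
7799855132910008685533/971704218851890478084
70398561154447094509797/8770237101744425472559

APPEND 8: p_0 = 8·1 + 0 = 8, q_0 = 8·0 + 1 = 1 → 8/1
APPEND 37: p_1 = 37·8 + 1 = 297, q_1 = 37·1 + 0 = 37 → 297/37
APPEND 17: p_2 = 17·297 + 8 = 5057, q_2 = 17·37 + 1 = 630 → 5057/630
APPEND 3: p_3 = 3·5057 + 297 = 15468, q_3 = 3·630 + 37 = 1927 → 15468/1927
APPEND 31: p_4 = 31·15468 + 5057 = 484565, q_4 = 31·1927 + 630 = 60367 → 484565/60367
APPEND 39: p_5 = 39·484565 + 15468 = 18913503, q_5 = 39·60367 + 1927 = 2356240 → 18913503/2356240
APPEND 49: p_6 = 49·18913503 + 484565 = 927246212, q_6 = 49·2356240 + 60367 = 115516127 → 927246212/115516127
APPEND 1: p_7 = 1·927246212 + 18913503 = 946159715, q_7 = 1·115516127 + 2356240 = 117872367 → 946159715/117872367
APPEND 40: p_8 = 40·946159715 + 927246212 = 38773634812, q_8 = 40·117872367 + 115516127 = 4830410807 → 38773634812/4830410807
APPEND 15: p_9 = 15·38773634812 + 946159715 = 582550681895, q_9 = 15·4830410807 + 117872367 = 72574034472 → 582550681895/72574034472
APPEND 33: p_10 = 33·582550681895 + 38773634812 = 19262946137347, q_10 = 33·72574034472 + 4830410807 = 2399773548383 → 19262946137347/2399773548383
APPEND 8: p_11 = 8·19262946137347 + 582550681895 = 154686119780671, q_11 = 8·2399773548383 + 72574034472 = 19270762421536 → 154686119780671/19270762421536
APPEND 34: p_12 = 34·154686119780671 + 19262946137347 = 5278591018680161, q_12 = 34·19270762421536 + 2399773548383 = 657605695880607 → 5278591018680161/657605695880607
APPEND 22: p_13 = 22·5278591018680161 + 154686119780671 = 116283688530744213, q_13 = 22·657605695880607 + 19270762421536 = 14486596071794890 → 116283688530744213/14486596071794890
APPEND 44: p_14 = 44·116283688530744213 + 5278591018680161 = 5121760886371425533, q_14 = 44·14486596071794890 + 657605695880607 = 638067832854855767 → 5121760886371425533/638067832854855767
APPEND 39: p_15 = 39·5121760886371425533 + 116283688530744213 = 199864958257016340000, q_15 = 39·638067832854855767 + 14486596071794890 = 24899132077411169803 → 199864958257016340000/24899132077411169803
APPEND 39: p_16 = 39·199864958257016340000 + 5121760886371425533 = 7799855132910008685533, q_16 = 39·24899132077411169803 + 638067832854855767 = 971704218851890478084 → 7799855132910008685533/971704218851890478084
APPEND 9: p_17 = 9·7799855132910008685533 + 199864958257016340000 = 70398561154447094509797, q_17 = 9·971704218851890478084 + 24899132077411169803 = 8770237101744425472559 → 70398561154447094509797/8770237101744425472559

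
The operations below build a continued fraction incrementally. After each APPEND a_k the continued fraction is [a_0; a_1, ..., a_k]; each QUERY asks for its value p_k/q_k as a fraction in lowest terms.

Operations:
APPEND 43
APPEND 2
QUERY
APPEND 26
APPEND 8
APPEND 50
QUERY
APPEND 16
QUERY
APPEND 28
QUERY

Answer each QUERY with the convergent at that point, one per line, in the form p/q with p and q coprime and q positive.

87/2
928655/21353
14877007/342074
417484851/9599425

APPEND 43: p_0 = 43·1 + 0 = 43, q_0 = 43·0 + 1 = 1 → 43/1
APPEND 2: p_1 = 2·43 + 1 = 87, q_1 = 2·1 + 0 = 2 → 87/2
APPEND 26: p_2 = 26·87 + 43 = 2305, q_2 = 26·2 + 1 = 53 → 2305/53
APPEND 8: p_3 = 8·2305 + 87 = 18527, q_3 = 8·53 + 2 = 426 → 18527/426
APPEND 50: p_4 = 50·18527 + 2305 = 928655, q_4 = 50·426 + 53 = 21353 → 928655/21353
APPEND 16: p_5 = 16·928655 + 18527 = 14877007, q_5 = 16·21353 + 426 = 342074 → 14877007/342074
APPEND 28: p_6 = 28·14877007 + 928655 = 417484851, q_6 = 28·342074 + 21353 = 9599425 → 417484851/9599425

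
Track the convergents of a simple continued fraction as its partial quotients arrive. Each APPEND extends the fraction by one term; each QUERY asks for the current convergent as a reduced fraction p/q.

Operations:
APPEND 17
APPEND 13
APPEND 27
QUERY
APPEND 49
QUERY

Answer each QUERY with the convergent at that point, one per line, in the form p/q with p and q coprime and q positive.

6011/352
294761/17261

APPEND 17: p_0 = 17·1 + 0 = 17, q_0 = 17·0 + 1 = 1 → 17/1
APPEND 13: p_1 = 13·17 + 1 = 222, q_1 = 13·1 + 0 = 13 → 222/13
APPEND 27: p_2 = 27·222 + 17 = 6011, q_2 = 27·13 + 1 = 352 → 6011/352
APPEND 49: p_3 = 49·6011 + 222 = 294761, q_3 = 49·352 + 13 = 17261 → 294761/17261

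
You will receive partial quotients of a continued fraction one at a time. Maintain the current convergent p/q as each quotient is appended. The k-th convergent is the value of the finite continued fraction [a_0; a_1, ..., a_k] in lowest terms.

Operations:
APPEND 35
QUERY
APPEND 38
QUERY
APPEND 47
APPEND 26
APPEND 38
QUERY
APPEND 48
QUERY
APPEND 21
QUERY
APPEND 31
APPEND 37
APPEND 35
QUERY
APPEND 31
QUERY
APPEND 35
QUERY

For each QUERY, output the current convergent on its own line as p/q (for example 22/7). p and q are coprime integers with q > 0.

35/1
1331/38
61954066/1768787
2975423891/84948276
62545855777/1785682583
2518887556011683/71914175310709
78157426969478136/2231392541323475
2738028831487746443/78170653121632334

APPEND 35: p_0 = 35·1 + 0 = 35, q_0 = 35·0 + 1 = 1 → 35/1
APPEND 38: p_1 = 38·35 + 1 = 1331, q_1 = 38·1 + 0 = 38 → 1331/38
APPEND 47: p_2 = 47·1331 + 35 = 62592, q_2 = 47·38 + 1 = 1787 → 62592/1787
APPEND 26: p_3 = 26·62592 + 1331 = 1628723, q_3 = 26·1787 + 38 = 46500 → 1628723/46500
APPEND 38: p_4 = 38·1628723 + 62592 = 61954066, q_4 = 38·46500 + 1787 = 1768787 → 61954066/1768787
APPEND 48: p_5 = 48·61954066 + 1628723 = 2975423891, q_5 = 48·1768787 + 46500 = 84948276 → 2975423891/84948276
APPEND 21: p_6 = 21·2975423891 + 61954066 = 62545855777, q_6 = 21·84948276 + 1768787 = 1785682583 → 62545855777/1785682583
APPEND 31: p_7 = 31·62545855777 + 2975423891 = 1941896952978, q_7 = 31·1785682583 + 84948276 = 55441108349 → 1941896952978/55441108349
APPEND 37: p_8 = 37·1941896952978 + 62545855777 = 71912733115963, q_8 = 37·55441108349 + 1785682583 = 2053106691496 → 71912733115963/2053106691496
APPEND 35: p_9 = 35·71912733115963 + 1941896952978 = 2518887556011683, q_9 = 35·2053106691496 + 55441108349 = 71914175310709 → 2518887556011683/71914175310709
APPEND 31: p_10 = 31·2518887556011683 + 71912733115963 = 78157426969478136, q_10 = 31·71914175310709 + 2053106691496 = 2231392541323475 → 78157426969478136/2231392541323475
APPEND 35: p_11 = 35·78157426969478136 + 2518887556011683 = 2738028831487746443, q_11 = 35·2231392541323475 + 71914175310709 = 78170653121632334 → 2738028831487746443/78170653121632334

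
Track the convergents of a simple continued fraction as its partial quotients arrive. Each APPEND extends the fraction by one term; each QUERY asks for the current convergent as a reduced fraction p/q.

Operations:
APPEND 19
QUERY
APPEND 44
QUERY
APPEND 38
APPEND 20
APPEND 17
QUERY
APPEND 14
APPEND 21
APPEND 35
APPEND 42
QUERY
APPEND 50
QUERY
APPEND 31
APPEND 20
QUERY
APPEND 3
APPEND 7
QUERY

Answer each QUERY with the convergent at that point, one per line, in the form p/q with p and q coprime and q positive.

APPEND 19: p_0 = 19·1 + 0 = 19, q_0 = 19·0 + 1 = 1 → 19/1
APPEND 44: p_1 = 44·19 + 1 = 837, q_1 = 44·1 + 0 = 44 → 837/44
APPEND 38: p_2 = 38·837 + 19 = 31825, q_2 = 38·44 + 1 = 1673 → 31825/1673
APPEND 20: p_3 = 20·31825 + 837 = 637337, q_3 = 20·1673 + 44 = 33504 → 637337/33504
APPEND 17: p_4 = 17·637337 + 31825 = 10866554, q_4 = 17·33504 + 1673 = 571241 → 10866554/571241
APPEND 14: p_5 = 14·10866554 + 637337 = 152769093, q_5 = 14·571241 + 33504 = 8030878 → 152769093/8030878
APPEND 21: p_6 = 21·152769093 + 10866554 = 3219017507, q_6 = 21·8030878 + 571241 = 169219679 → 3219017507/169219679
APPEND 35: p_7 = 35·3219017507 + 152769093 = 112818381838, q_7 = 35·169219679 + 8030878 = 5930719643 → 112818381838/5930719643
APPEND 42: p_8 = 42·112818381838 + 3219017507 = 4741591054703, q_8 = 42·5930719643 + 169219679 = 249259444685 → 4741591054703/249259444685
APPEND 50: p_9 = 50·4741591054703 + 112818381838 = 237192371116988, q_9 = 50·249259444685 + 5930719643 = 12468902953893 → 237192371116988/12468902953893
APPEND 31: p_10 = 31·237192371116988 + 4741591054703 = 7357705095681331, q_10 = 31·12468902953893 + 249259444685 = 386785251015368 → 7357705095681331/386785251015368
APPEND 20: p_11 = 20·7357705095681331 + 237192371116988 = 147391294284743608, q_11 = 20·386785251015368 + 12468902953893 = 7748173923261253 → 147391294284743608/7748173923261253
APPEND 3: p_12 = 3·147391294284743608 + 7357705095681331 = 449531587949912155, q_12 = 3·7748173923261253 + 386785251015368 = 23631307020799127 → 449531587949912155/23631307020799127
APPEND 7: p_13 = 7·449531587949912155 + 147391294284743608 = 3294112409934128693, q_13 = 7·23631307020799127 + 7748173923261253 = 173167323068855142 → 3294112409934128693/173167323068855142

19/1
837/44
10866554/571241
4741591054703/249259444685
237192371116988/12468902953893
147391294284743608/7748173923261253
3294112409934128693/173167323068855142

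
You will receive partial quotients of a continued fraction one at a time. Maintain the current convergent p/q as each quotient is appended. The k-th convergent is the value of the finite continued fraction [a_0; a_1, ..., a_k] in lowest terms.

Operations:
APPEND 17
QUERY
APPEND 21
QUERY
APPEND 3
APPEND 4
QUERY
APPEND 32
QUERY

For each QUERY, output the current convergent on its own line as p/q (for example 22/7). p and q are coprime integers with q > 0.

17/1
358/21
4722/277
152195/8928

APPEND 17: p_0 = 17·1 + 0 = 17, q_0 = 17·0 + 1 = 1 → 17/1
APPEND 21: p_1 = 21·17 + 1 = 358, q_1 = 21·1 + 0 = 21 → 358/21
APPEND 3: p_2 = 3·358 + 17 = 1091, q_2 = 3·21 + 1 = 64 → 1091/64
APPEND 4: p_3 = 4·1091 + 358 = 4722, q_3 = 4·64 + 21 = 277 → 4722/277
APPEND 32: p_4 = 32·4722 + 1091 = 152195, q_4 = 32·277 + 64 = 8928 → 152195/8928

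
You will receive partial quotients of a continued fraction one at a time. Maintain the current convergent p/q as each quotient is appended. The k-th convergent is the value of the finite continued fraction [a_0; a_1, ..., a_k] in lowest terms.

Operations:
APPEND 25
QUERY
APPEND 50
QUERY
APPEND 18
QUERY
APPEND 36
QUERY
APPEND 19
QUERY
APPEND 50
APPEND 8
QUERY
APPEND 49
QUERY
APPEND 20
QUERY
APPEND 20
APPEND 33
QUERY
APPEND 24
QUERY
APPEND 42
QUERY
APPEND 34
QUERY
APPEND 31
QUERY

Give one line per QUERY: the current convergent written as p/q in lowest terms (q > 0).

APPEND 25: p_0 = 25·1 + 0 = 25, q_0 = 25·0 + 1 = 1 → 25/1
APPEND 50: p_1 = 50·25 + 1 = 1251, q_1 = 50·1 + 0 = 50 → 1251/50
APPEND 18: p_2 = 18·1251 + 25 = 22543, q_2 = 18·50 + 1 = 901 → 22543/901
APPEND 36: p_3 = 36·22543 + 1251 = 812799, q_3 = 36·901 + 50 = 32486 → 812799/32486
APPEND 19: p_4 = 19·812799 + 22543 = 15465724, q_4 = 19·32486 + 901 = 618135 → 15465724/618135
APPEND 50: p_5 = 50·15465724 + 812799 = 774098999, q_5 = 50·618135 + 32486 = 30939236 → 774098999/30939236
APPEND 8: p_6 = 8·774098999 + 15465724 = 6208257716, q_6 = 8·30939236 + 618135 = 248132023 → 6208257716/248132023
APPEND 49: p_7 = 49·6208257716 + 774098999 = 304978727083, q_7 = 49·248132023 + 30939236 = 12189408363 → 304978727083/12189408363
APPEND 20: p_8 = 20·304978727083 + 6208257716 = 6105782799376, q_8 = 20·12189408363 + 248132023 = 244036299283 → 6105782799376/244036299283
APPEND 20: p_9 = 20·6105782799376 + 304978727083 = 122420634714603, q_9 = 20·244036299283 + 12189408363 = 4892915394023 → 122420634714603/4892915394023
APPEND 33: p_10 = 33·122420634714603 + 6105782799376 = 4045986728381275, q_10 = 33·4892915394023 + 244036299283 = 161710244302042 → 4045986728381275/161710244302042
APPEND 24: p_11 = 24·4045986728381275 + 122420634714603 = 97226102115865203, q_11 = 24·161710244302042 + 4892915394023 = 3885938778643031 → 97226102115865203/3885938778643031
APPEND 42: p_12 = 42·97226102115865203 + 4045986728381275 = 4087542275594719801, q_12 = 42·3885938778643031 + 161710244302042 = 163371138947309344 → 4087542275594719801/163371138947309344
APPEND 34: p_13 = 34·4087542275594719801 + 97226102115865203 = 139073663472336338437, q_13 = 34·163371138947309344 + 3885938778643031 = 5558504662987160727 → 139073663472336338437/5558504662987160727
APPEND 31: p_14 = 31·139073663472336338437 + 4087542275594719801 = 4315371109918021211348, q_14 = 31·5558504662987160727 + 163371138947309344 = 172477015691549291881 → 4315371109918021211348/172477015691549291881

25/1
1251/50
22543/901
812799/32486
15465724/618135
6208257716/248132023
304978727083/12189408363
6105782799376/244036299283
4045986728381275/161710244302042
97226102115865203/3885938778643031
4087542275594719801/163371138947309344
139073663472336338437/5558504662987160727
4315371109918021211348/172477015691549291881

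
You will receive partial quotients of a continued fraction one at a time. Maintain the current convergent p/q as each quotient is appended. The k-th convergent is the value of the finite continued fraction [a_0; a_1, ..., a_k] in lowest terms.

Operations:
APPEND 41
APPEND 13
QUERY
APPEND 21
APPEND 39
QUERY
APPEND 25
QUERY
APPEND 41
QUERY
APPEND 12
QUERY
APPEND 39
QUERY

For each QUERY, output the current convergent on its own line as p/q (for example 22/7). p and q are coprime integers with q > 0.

534/13
439479/10699
10998230/267749
451366909/10988408
5427401138/132128645
212120011291/5164005563

APPEND 41: p_0 = 41·1 + 0 = 41, q_0 = 41·0 + 1 = 1 → 41/1
APPEND 13: p_1 = 13·41 + 1 = 534, q_1 = 13·1 + 0 = 13 → 534/13
APPEND 21: p_2 = 21·534 + 41 = 11255, q_2 = 21·13 + 1 = 274 → 11255/274
APPEND 39: p_3 = 39·11255 + 534 = 439479, q_3 = 39·274 + 13 = 10699 → 439479/10699
APPEND 25: p_4 = 25·439479 + 11255 = 10998230, q_4 = 25·10699 + 274 = 267749 → 10998230/267749
APPEND 41: p_5 = 41·10998230 + 439479 = 451366909, q_5 = 41·267749 + 10699 = 10988408 → 451366909/10988408
APPEND 12: p_6 = 12·451366909 + 10998230 = 5427401138, q_6 = 12·10988408 + 267749 = 132128645 → 5427401138/132128645
APPEND 39: p_7 = 39·5427401138 + 451366909 = 212120011291, q_7 = 39·132128645 + 10988408 = 5164005563 → 212120011291/5164005563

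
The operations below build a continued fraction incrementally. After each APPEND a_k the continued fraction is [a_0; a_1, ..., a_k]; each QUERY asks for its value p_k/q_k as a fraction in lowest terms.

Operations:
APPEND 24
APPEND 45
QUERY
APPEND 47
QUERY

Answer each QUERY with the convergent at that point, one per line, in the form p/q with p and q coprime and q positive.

APPEND 24: p_0 = 24·1 + 0 = 24, q_0 = 24·0 + 1 = 1 → 24/1
APPEND 45: p_1 = 45·24 + 1 = 1081, q_1 = 45·1 + 0 = 45 → 1081/45
APPEND 47: p_2 = 47·1081 + 24 = 50831, q_2 = 47·45 + 1 = 2116 → 50831/2116

1081/45
50831/2116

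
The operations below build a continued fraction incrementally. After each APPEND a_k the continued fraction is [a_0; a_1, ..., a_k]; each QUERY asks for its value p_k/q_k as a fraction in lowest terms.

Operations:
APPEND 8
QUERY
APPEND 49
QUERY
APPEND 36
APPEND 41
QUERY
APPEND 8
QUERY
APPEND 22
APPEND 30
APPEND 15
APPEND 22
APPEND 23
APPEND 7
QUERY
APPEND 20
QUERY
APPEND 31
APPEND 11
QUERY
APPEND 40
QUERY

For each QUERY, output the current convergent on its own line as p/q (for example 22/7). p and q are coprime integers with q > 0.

8/1
393/49
580789/72414
4660468/581077
166814080562621/20798732121127
3359965379313819/418927584679372
1150943114611514929/143502020013677621
46142050325299888170/5753088354404286499

APPEND 8: p_0 = 8·1 + 0 = 8, q_0 = 8·0 + 1 = 1 → 8/1
APPEND 49: p_1 = 49·8 + 1 = 393, q_1 = 49·1 + 0 = 49 → 393/49
APPEND 36: p_2 = 36·393 + 8 = 14156, q_2 = 36·49 + 1 = 1765 → 14156/1765
APPEND 41: p_3 = 41·14156 + 393 = 580789, q_3 = 41·1765 + 49 = 72414 → 580789/72414
APPEND 8: p_4 = 8·580789 + 14156 = 4660468, q_4 = 8·72414 + 1765 = 581077 → 4660468/581077
APPEND 22: p_5 = 22·4660468 + 580789 = 103111085, q_5 = 22·581077 + 72414 = 12856108 → 103111085/12856108
APPEND 30: p_6 = 30·103111085 + 4660468 = 3097993018, q_6 = 30·12856108 + 581077 = 386264317 → 3097993018/386264317
APPEND 15: p_7 = 15·3097993018 + 103111085 = 46573006355, q_7 = 15·386264317 + 12856108 = 5806820863 → 46573006355/5806820863
APPEND 22: p_8 = 22·46573006355 + 3097993018 = 1027704132828, q_8 = 22·5806820863 + 386264317 = 128136323303 → 1027704132828/128136323303
APPEND 23: p_9 = 23·1027704132828 + 46573006355 = 23683768061399, q_9 = 23·128136323303 + 5806820863 = 2952942256832 → 23683768061399/2952942256832
APPEND 7: p_10 = 7·23683768061399 + 1027704132828 = 166814080562621, q_10 = 7·2952942256832 + 128136323303 = 20798732121127 → 166814080562621/20798732121127
APPEND 20: p_11 = 20·166814080562621 + 23683768061399 = 3359965379313819, q_11 = 20·20798732121127 + 2952942256832 = 418927584679372 → 3359965379313819/418927584679372
APPEND 31: p_12 = 31·3359965379313819 + 166814080562621 = 104325740839291010, q_12 = 31·418927584679372 + 20798732121127 = 13007553857181659 → 104325740839291010/13007553857181659
APPEND 11: p_13 = 11·104325740839291010 + 3359965379313819 = 1150943114611514929, q_13 = 11·13007553857181659 + 418927584679372 = 143502020013677621 → 1150943114611514929/143502020013677621
APPEND 40: p_14 = 40·1150943114611514929 + 104325740839291010 = 46142050325299888170, q_14 = 40·143502020013677621 + 13007553857181659 = 5753088354404286499 → 46142050325299888170/5753088354404286499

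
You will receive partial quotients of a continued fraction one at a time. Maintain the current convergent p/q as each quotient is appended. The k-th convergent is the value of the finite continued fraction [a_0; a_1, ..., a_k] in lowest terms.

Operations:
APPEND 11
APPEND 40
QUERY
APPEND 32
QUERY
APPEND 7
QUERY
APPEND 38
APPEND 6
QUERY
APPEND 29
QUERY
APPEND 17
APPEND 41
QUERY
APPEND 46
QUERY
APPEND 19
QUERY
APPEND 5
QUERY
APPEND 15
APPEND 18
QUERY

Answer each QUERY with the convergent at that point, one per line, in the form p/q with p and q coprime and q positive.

APPEND 11: p_0 = 11·1 + 0 = 11, q_0 = 11·0 + 1 = 1 → 11/1
APPEND 40: p_1 = 40·11 + 1 = 441, q_1 = 40·1 + 0 = 40 → 441/40
APPEND 32: p_2 = 32·441 + 11 = 14123, q_2 = 32·40 + 1 = 1281 → 14123/1281
APPEND 7: p_3 = 7·14123 + 441 = 99302, q_3 = 7·1281 + 40 = 9007 → 99302/9007
APPEND 38: p_4 = 38·99302 + 14123 = 3787599, q_4 = 38·9007 + 1281 = 343547 → 3787599/343547
APPEND 6: p_5 = 6·3787599 + 99302 = 22824896, q_5 = 6·343547 + 9007 = 2070289 → 22824896/2070289
APPEND 29: p_6 = 29·22824896 + 3787599 = 665709583, q_6 = 29·2070289 + 343547 = 60381928 → 665709583/60381928
APPEND 17: p_7 = 17·665709583 + 22824896 = 11339887807, q_7 = 17·60381928 + 2070289 = 1028563065 → 11339887807/1028563065
APPEND 41: p_8 = 41·11339887807 + 665709583 = 465601109670, q_8 = 41·1028563065 + 60381928 = 42231467593 → 465601109670/42231467593
APPEND 46: p_9 = 46·465601109670 + 11339887807 = 21428990932627, q_9 = 46·42231467593 + 1028563065 = 1943676072343 → 21428990932627/1943676072343
APPEND 19: p_10 = 19·21428990932627 + 465601109670 = 407616428829583, q_10 = 19·1943676072343 + 42231467593 = 36972076842110 → 407616428829583/36972076842110
APPEND 5: p_11 = 5·407616428829583 + 21428990932627 = 2059511135080542, q_11 = 5·36972076842110 + 1943676072343 = 186804060282893 → 2059511135080542/186804060282893
APPEND 15: p_12 = 15·2059511135080542 + 407616428829583 = 31300283455037713, q_12 = 15·186804060282893 + 36972076842110 = 2839032981085505 → 31300283455037713/2839032981085505
APPEND 18: p_13 = 18·31300283455037713 + 2059511135080542 = 565464613325759376, q_13 = 18·2839032981085505 + 186804060282893 = 51289397719821983 → 565464613325759376/51289397719821983

441/40
14123/1281
99302/9007
22824896/2070289
665709583/60381928
465601109670/42231467593
21428990932627/1943676072343
407616428829583/36972076842110
2059511135080542/186804060282893
565464613325759376/51289397719821983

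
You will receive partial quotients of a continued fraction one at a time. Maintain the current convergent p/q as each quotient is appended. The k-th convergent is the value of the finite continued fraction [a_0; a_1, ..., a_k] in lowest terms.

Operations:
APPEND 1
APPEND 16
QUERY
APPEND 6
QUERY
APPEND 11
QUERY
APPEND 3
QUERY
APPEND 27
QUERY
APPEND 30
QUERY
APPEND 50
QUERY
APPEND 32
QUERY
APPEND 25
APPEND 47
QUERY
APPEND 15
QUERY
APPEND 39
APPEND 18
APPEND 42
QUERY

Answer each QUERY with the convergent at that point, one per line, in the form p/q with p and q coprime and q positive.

APPEND 1: p_0 = 1·1 + 0 = 1, q_0 = 1·0 + 1 = 1 → 1/1
APPEND 16: p_1 = 16·1 + 1 = 17, q_1 = 16·1 + 0 = 16 → 17/16
APPEND 6: p_2 = 6·17 + 1 = 103, q_2 = 6·16 + 1 = 97 → 103/97
APPEND 11: p_3 = 11·103 + 17 = 1150, q_3 = 11·97 + 16 = 1083 → 1150/1083
APPEND 3: p_4 = 3·1150 + 103 = 3553, q_4 = 3·1083 + 97 = 3346 → 3553/3346
APPEND 27: p_5 = 27·3553 + 1150 = 97081, q_5 = 27·3346 + 1083 = 91425 → 97081/91425
APPEND 30: p_6 = 30·97081 + 3553 = 2915983, q_6 = 30·91425 + 3346 = 2746096 → 2915983/2746096
APPEND 50: p_7 = 50·2915983 + 97081 = 145896231, q_7 = 50·2746096 + 91425 = 137396225 → 145896231/137396225
APPEND 32: p_8 = 32·145896231 + 2915983 = 4671595375, q_8 = 32·137396225 + 2746096 = 4399425296 → 4671595375/4399425296
APPEND 25: p_9 = 25·4671595375 + 145896231 = 116935780606, q_9 = 25·4399425296 + 137396225 = 110123028625 → 116935780606/110123028625
APPEND 47: p_10 = 47·116935780606 + 4671595375 = 5500653283857, q_10 = 47·110123028625 + 4399425296 = 5180181770671 → 5500653283857/5180181770671
APPEND 15: p_11 = 15·5500653283857 + 116935780606 = 82626735038461, q_11 = 15·5180181770671 + 110123028625 = 77812849588690 → 82626735038461/77812849588690
APPEND 39: p_12 = 39·82626735038461 + 5500653283857 = 3227943319783836, q_12 = 39·77812849588690 + 5180181770671 = 3039881315729581 → 3227943319783836/3039881315729581
APPEND 18: p_13 = 18·3227943319783836 + 82626735038461 = 58185606491147509, q_13 = 18·3039881315729581 + 77812849588690 = 54795676532721148 → 58185606491147509/54795676532721148
APPEND 42: p_14 = 42·58185606491147509 + 3227943319783836 = 2447023415947979214, q_14 = 42·54795676532721148 + 3039881315729581 = 2304458295690017797 → 2447023415947979214/2304458295690017797

17/16
103/97
1150/1083
3553/3346
97081/91425
2915983/2746096
145896231/137396225
4671595375/4399425296
5500653283857/5180181770671
82626735038461/77812849588690
2447023415947979214/2304458295690017797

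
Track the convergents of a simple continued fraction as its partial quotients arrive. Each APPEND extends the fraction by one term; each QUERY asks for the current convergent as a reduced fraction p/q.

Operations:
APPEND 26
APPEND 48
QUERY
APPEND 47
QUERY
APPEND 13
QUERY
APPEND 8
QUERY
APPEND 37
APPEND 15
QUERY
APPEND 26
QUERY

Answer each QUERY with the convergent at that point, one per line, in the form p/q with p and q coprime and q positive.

1249/48
58729/2257
764726/29389
6176537/237369
3445625462/132417999
89815558607/3451680016

APPEND 26: p_0 = 26·1 + 0 = 26, q_0 = 26·0 + 1 = 1 → 26/1
APPEND 48: p_1 = 48·26 + 1 = 1249, q_1 = 48·1 + 0 = 48 → 1249/48
APPEND 47: p_2 = 47·1249 + 26 = 58729, q_2 = 47·48 + 1 = 2257 → 58729/2257
APPEND 13: p_3 = 13·58729 + 1249 = 764726, q_3 = 13·2257 + 48 = 29389 → 764726/29389
APPEND 8: p_4 = 8·764726 + 58729 = 6176537, q_4 = 8·29389 + 2257 = 237369 → 6176537/237369
APPEND 37: p_5 = 37·6176537 + 764726 = 229296595, q_5 = 37·237369 + 29389 = 8812042 → 229296595/8812042
APPEND 15: p_6 = 15·229296595 + 6176537 = 3445625462, q_6 = 15·8812042 + 237369 = 132417999 → 3445625462/132417999
APPEND 26: p_7 = 26·3445625462 + 229296595 = 89815558607, q_7 = 26·132417999 + 8812042 = 3451680016 → 89815558607/3451680016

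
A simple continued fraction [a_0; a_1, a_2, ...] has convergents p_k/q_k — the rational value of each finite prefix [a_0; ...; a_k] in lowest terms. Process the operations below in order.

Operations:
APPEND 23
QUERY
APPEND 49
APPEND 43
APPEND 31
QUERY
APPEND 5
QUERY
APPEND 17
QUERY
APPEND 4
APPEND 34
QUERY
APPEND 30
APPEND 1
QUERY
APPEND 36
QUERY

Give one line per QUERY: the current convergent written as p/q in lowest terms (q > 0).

23/1
1505465/65397
7575852/329093
130294949/5659978
18107986981/786606148
561876352059/24407759593
20771317039202/902300498793

APPEND 23: p_0 = 23·1 + 0 = 23, q_0 = 23·0 + 1 = 1 → 23/1
APPEND 49: p_1 = 49·23 + 1 = 1128, q_1 = 49·1 + 0 = 49 → 1128/49
APPEND 43: p_2 = 43·1128 + 23 = 48527, q_2 = 43·49 + 1 = 2108 → 48527/2108
APPEND 31: p_3 = 31·48527 + 1128 = 1505465, q_3 = 31·2108 + 49 = 65397 → 1505465/65397
APPEND 5: p_4 = 5·1505465 + 48527 = 7575852, q_4 = 5·65397 + 2108 = 329093 → 7575852/329093
APPEND 17: p_5 = 17·7575852 + 1505465 = 130294949, q_5 = 17·329093 + 65397 = 5659978 → 130294949/5659978
APPEND 4: p_6 = 4·130294949 + 7575852 = 528755648, q_6 = 4·5659978 + 329093 = 22969005 → 528755648/22969005
APPEND 34: p_7 = 34·528755648 + 130294949 = 18107986981, q_7 = 34·22969005 + 5659978 = 786606148 → 18107986981/786606148
APPEND 30: p_8 = 30·18107986981 + 528755648 = 543768365078, q_8 = 30·786606148 + 22969005 = 23621153445 → 543768365078/23621153445
APPEND 1: p_9 = 1·543768365078 + 18107986981 = 561876352059, q_9 = 1·23621153445 + 786606148 = 24407759593 → 561876352059/24407759593
APPEND 36: p_10 = 36·561876352059 + 543768365078 = 20771317039202, q_10 = 36·24407759593 + 23621153445 = 902300498793 → 20771317039202/902300498793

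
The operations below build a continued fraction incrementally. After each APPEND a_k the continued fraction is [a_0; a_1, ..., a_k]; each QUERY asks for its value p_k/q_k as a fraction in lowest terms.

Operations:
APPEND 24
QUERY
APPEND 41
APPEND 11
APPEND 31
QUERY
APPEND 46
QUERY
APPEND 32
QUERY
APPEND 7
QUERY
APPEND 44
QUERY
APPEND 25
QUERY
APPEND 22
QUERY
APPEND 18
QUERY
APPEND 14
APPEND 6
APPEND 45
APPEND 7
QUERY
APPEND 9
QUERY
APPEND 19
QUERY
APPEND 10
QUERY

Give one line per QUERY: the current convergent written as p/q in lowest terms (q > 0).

APPEND 24: p_0 = 24·1 + 0 = 24, q_0 = 24·0 + 1 = 1 → 24/1
APPEND 41: p_1 = 41·24 + 1 = 985, q_1 = 41·1 + 0 = 41 → 985/41
APPEND 11: p_2 = 11·985 + 24 = 10859, q_2 = 11·41 + 1 = 452 → 10859/452
APPEND 31: p_3 = 31·10859 + 985 = 337614, q_3 = 31·452 + 41 = 14053 → 337614/14053
APPEND 46: p_4 = 46·337614 + 10859 = 15541103, q_4 = 46·14053 + 452 = 646890 → 15541103/646890
APPEND 32: p_5 = 32·15541103 + 337614 = 497652910, q_5 = 32·646890 + 14053 = 20714533 → 497652910/20714533
APPEND 7: p_6 = 7·497652910 + 15541103 = 3499111473, q_6 = 7·20714533 + 646890 = 145648621 → 3499111473/145648621
APPEND 44: p_7 = 44·3499111473 + 497652910 = 154458557722, q_7 = 44·145648621 + 20714533 = 6429253857 → 154458557722/6429253857
APPEND 25: p_8 = 25·154458557722 + 3499111473 = 3864963054523, q_8 = 25·6429253857 + 145648621 = 160876995046 → 3864963054523/160876995046
APPEND 22: p_9 = 22·3864963054523 + 154458557722 = 85183645757228, q_9 = 22·160876995046 + 6429253857 = 3545723144869 → 85183645757228/3545723144869
APPEND 18: p_10 = 18·85183645757228 + 3864963054523 = 1537170586684627, q_10 = 18·3545723144869 + 160876995046 = 63983893602688 → 1537170586684627/63983893602688
APPEND 14: p_11 = 14·1537170586684627 + 85183645757228 = 21605571859342006, q_11 = 14·63983893602688 + 3545723144869 = 899320233582501 → 21605571859342006/899320233582501
APPEND 6: p_12 = 6·21605571859342006 + 1537170586684627 = 131170601742736663, q_12 = 6·899320233582501 + 63983893602688 = 5459905295097694 → 131170601742736663/5459905295097694
APPEND 45: p_13 = 45·131170601742736663 + 21605571859342006 = 5924282650282491841, q_13 = 45·5459905295097694 + 899320233582501 = 246595058512978731 → 5924282650282491841/246595058512978731
APPEND 7: p_14 = 7·5924282650282491841 + 131170601742736663 = 41601149153720179550, q_14 = 7·246595058512978731 + 5459905295097694 = 1731625314885948811 → 41601149153720179550/1731625314885948811
APPEND 9: p_15 = 9·41601149153720179550 + 5924282650282491841 = 380334625033764107791, q_15 = 9·1731625314885948811 + 246595058512978731 = 15831222892486518030 → 380334625033764107791/15831222892486518030
APPEND 19: p_16 = 19·380334625033764107791 + 41601149153720179550 = 7267959024795238227579, q_16 = 19·15831222892486518030 + 1731625314885948811 = 302524860272129791381 → 7267959024795238227579/302524860272129791381
APPEND 10: p_17 = 10·7267959024795238227579 + 380334625033764107791 = 73059924872986146383581, q_17 = 10·302524860272129791381 + 15831222892486518030 = 3041079825613784431840 → 73059924872986146383581/3041079825613784431840

24/1
337614/14053
15541103/646890
497652910/20714533
3499111473/145648621
154458557722/6429253857
3864963054523/160876995046
85183645757228/3545723144869
1537170586684627/63983893602688
41601149153720179550/1731625314885948811
380334625033764107791/15831222892486518030
7267959024795238227579/302524860272129791381
73059924872986146383581/3041079825613784431840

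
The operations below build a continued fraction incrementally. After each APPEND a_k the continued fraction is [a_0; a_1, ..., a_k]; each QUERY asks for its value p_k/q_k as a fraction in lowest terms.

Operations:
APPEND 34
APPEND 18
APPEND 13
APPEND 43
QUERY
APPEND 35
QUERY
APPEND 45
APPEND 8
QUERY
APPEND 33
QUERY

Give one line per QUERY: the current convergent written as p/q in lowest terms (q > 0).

344742/10123
12073973/354540
4361462189/128069924
144471925764/4242271915

APPEND 34: p_0 = 34·1 + 0 = 34, q_0 = 34·0 + 1 = 1 → 34/1
APPEND 18: p_1 = 18·34 + 1 = 613, q_1 = 18·1 + 0 = 18 → 613/18
APPEND 13: p_2 = 13·613 + 34 = 8003, q_2 = 13·18 + 1 = 235 → 8003/235
APPEND 43: p_3 = 43·8003 + 613 = 344742, q_3 = 43·235 + 18 = 10123 → 344742/10123
APPEND 35: p_4 = 35·344742 + 8003 = 12073973, q_4 = 35·10123 + 235 = 354540 → 12073973/354540
APPEND 45: p_5 = 45·12073973 + 344742 = 543673527, q_5 = 45·354540 + 10123 = 15964423 → 543673527/15964423
APPEND 8: p_6 = 8·543673527 + 12073973 = 4361462189, q_6 = 8·15964423 + 354540 = 128069924 → 4361462189/128069924
APPEND 33: p_7 = 33·4361462189 + 543673527 = 144471925764, q_7 = 33·128069924 + 15964423 = 4242271915 → 144471925764/4242271915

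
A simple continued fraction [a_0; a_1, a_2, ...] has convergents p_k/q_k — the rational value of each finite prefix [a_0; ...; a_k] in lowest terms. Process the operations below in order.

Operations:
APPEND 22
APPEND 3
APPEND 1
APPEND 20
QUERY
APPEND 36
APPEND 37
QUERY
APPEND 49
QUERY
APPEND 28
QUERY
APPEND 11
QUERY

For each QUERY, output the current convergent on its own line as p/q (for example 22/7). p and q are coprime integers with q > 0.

APPEND 22: p_0 = 22·1 + 0 = 22, q_0 = 22·0 + 1 = 1 → 22/1
APPEND 3: p_1 = 3·22 + 1 = 67, q_1 = 3·1 + 0 = 3 → 67/3
APPEND 1: p_2 = 1·67 + 22 = 89, q_2 = 1·3 + 1 = 4 → 89/4
APPEND 20: p_3 = 20·89 + 67 = 1847, q_3 = 20·4 + 3 = 83 → 1847/83
APPEND 36: p_4 = 36·1847 + 89 = 66581, q_4 = 36·83 + 4 = 2992 → 66581/2992
APPEND 37: p_5 = 37·66581 + 1847 = 2465344, q_5 = 37·2992 + 83 = 110787 → 2465344/110787
APPEND 49: p_6 = 49·2465344 + 66581 = 120868437, q_6 = 49·110787 + 2992 = 5431555 → 120868437/5431555
APPEND 28: p_7 = 28·120868437 + 2465344 = 3386781580, q_7 = 28·5431555 + 110787 = 152194327 → 3386781580/152194327
APPEND 11: p_8 = 11·3386781580 + 120868437 = 37375465817, q_8 = 11·152194327 + 5431555 = 1679569152 → 37375465817/1679569152

1847/83
2465344/110787
120868437/5431555
3386781580/152194327
37375465817/1679569152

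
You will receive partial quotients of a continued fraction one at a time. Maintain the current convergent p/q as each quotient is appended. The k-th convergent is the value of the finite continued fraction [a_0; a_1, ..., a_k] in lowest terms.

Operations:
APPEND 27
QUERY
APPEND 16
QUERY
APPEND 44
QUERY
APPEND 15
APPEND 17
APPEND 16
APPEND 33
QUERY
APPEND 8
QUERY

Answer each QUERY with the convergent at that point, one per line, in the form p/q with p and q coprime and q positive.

27/1
433/16
19079/705
2597106859/95967311
20855406850/770641111

APPEND 27: p_0 = 27·1 + 0 = 27, q_0 = 27·0 + 1 = 1 → 27/1
APPEND 16: p_1 = 16·27 + 1 = 433, q_1 = 16·1 + 0 = 16 → 433/16
APPEND 44: p_2 = 44·433 + 27 = 19079, q_2 = 44·16 + 1 = 705 → 19079/705
APPEND 15: p_3 = 15·19079 + 433 = 286618, q_3 = 15·705 + 16 = 10591 → 286618/10591
APPEND 17: p_4 = 17·286618 + 19079 = 4891585, q_4 = 17·10591 + 705 = 180752 → 4891585/180752
APPEND 16: p_5 = 16·4891585 + 286618 = 78551978, q_5 = 16·180752 + 10591 = 2902623 → 78551978/2902623
APPEND 33: p_6 = 33·78551978 + 4891585 = 2597106859, q_6 = 33·2902623 + 180752 = 95967311 → 2597106859/95967311
APPEND 8: p_7 = 8·2597106859 + 78551978 = 20855406850, q_7 = 8·95967311 + 2902623 = 770641111 → 20855406850/770641111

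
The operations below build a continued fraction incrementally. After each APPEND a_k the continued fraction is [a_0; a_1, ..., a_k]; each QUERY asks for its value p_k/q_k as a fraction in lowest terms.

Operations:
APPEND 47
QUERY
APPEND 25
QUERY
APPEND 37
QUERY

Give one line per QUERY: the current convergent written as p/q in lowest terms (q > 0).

47/1
1176/25
43559/926

APPEND 47: p_0 = 47·1 + 0 = 47, q_0 = 47·0 + 1 = 1 → 47/1
APPEND 25: p_1 = 25·47 + 1 = 1176, q_1 = 25·1 + 0 = 25 → 1176/25
APPEND 37: p_2 = 37·1176 + 47 = 43559, q_2 = 37·25 + 1 = 926 → 43559/926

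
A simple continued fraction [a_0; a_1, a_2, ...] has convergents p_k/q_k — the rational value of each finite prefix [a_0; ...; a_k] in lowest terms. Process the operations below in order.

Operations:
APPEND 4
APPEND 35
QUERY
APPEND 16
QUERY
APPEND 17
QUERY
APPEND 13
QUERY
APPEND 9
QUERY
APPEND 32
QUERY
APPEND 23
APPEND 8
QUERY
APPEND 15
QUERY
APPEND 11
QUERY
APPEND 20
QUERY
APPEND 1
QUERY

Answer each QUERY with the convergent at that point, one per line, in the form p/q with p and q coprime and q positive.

APPEND 4: p_0 = 4·1 + 0 = 4, q_0 = 4·0 + 1 = 1 → 4/1
APPEND 35: p_1 = 35·4 + 1 = 141, q_1 = 35·1 + 0 = 35 → 141/35
APPEND 16: p_2 = 16·141 + 4 = 2260, q_2 = 16·35 + 1 = 561 → 2260/561
APPEND 17: p_3 = 17·2260 + 141 = 38561, q_3 = 17·561 + 35 = 9572 → 38561/9572
APPEND 13: p_4 = 13·38561 + 2260 = 503553, q_4 = 13·9572 + 561 = 124997 → 503553/124997
APPEND 9: p_5 = 9·503553 + 38561 = 4570538, q_5 = 9·124997 + 9572 = 1134545 → 4570538/1134545
APPEND 32: p_6 = 32·4570538 + 503553 = 146760769, q_6 = 32·1134545 + 124997 = 36430437 → 146760769/36430437
APPEND 23: p_7 = 23·146760769 + 4570538 = 3380068225, q_7 = 23·36430437 + 1134545 = 839034596 → 3380068225/839034596
APPEND 8: p_8 = 8·3380068225 + 146760769 = 27187306569, q_8 = 8·839034596 + 36430437 = 6748707205 → 27187306569/6748707205
APPEND 15: p_9 = 15·27187306569 + 3380068225 = 411189666760, q_9 = 15·6748707205 + 839034596 = 102069642671 → 411189666760/102069642671
APPEND 11: p_10 = 11·411189666760 + 27187306569 = 4550273640929, q_10 = 11·102069642671 + 6748707205 = 1129514776586 → 4550273640929/1129514776586
APPEND 20: p_11 = 20·4550273640929 + 411189666760 = 91416662485340, q_11 = 20·1129514776586 + 102069642671 = 22692365174391 → 91416662485340/22692365174391
APPEND 1: p_12 = 1·91416662485340 + 4550273640929 = 95966936126269, q_12 = 1·22692365174391 + 1129514776586 = 23821879950977 → 95966936126269/23821879950977

141/35
2260/561
38561/9572
503553/124997
4570538/1134545
146760769/36430437
27187306569/6748707205
411189666760/102069642671
4550273640929/1129514776586
91416662485340/22692365174391
95966936126269/23821879950977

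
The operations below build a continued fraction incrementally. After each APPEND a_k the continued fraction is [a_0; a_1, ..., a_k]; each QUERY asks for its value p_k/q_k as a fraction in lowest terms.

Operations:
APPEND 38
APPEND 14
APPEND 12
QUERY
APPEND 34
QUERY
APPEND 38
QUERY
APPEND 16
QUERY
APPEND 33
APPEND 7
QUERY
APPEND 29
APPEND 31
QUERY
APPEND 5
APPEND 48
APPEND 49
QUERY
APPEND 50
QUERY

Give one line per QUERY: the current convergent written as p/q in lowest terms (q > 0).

6434/169
219289/5760
8339416/219049
133649945/3510544
31065163152/815979551
28095629252431/737979672931
334051954933448011/8774444958281774
16709412248131148853/438901242430016111

APPEND 38: p_0 = 38·1 + 0 = 38, q_0 = 38·0 + 1 = 1 → 38/1
APPEND 14: p_1 = 14·38 + 1 = 533, q_1 = 14·1 + 0 = 14 → 533/14
APPEND 12: p_2 = 12·533 + 38 = 6434, q_2 = 12·14 + 1 = 169 → 6434/169
APPEND 34: p_3 = 34·6434 + 533 = 219289, q_3 = 34·169 + 14 = 5760 → 219289/5760
APPEND 38: p_4 = 38·219289 + 6434 = 8339416, q_4 = 38·5760 + 169 = 219049 → 8339416/219049
APPEND 16: p_5 = 16·8339416 + 219289 = 133649945, q_5 = 16·219049 + 5760 = 3510544 → 133649945/3510544
APPEND 33: p_6 = 33·133649945 + 8339416 = 4418787601, q_6 = 33·3510544 + 219049 = 116067001 → 4418787601/116067001
APPEND 7: p_7 = 7·4418787601 + 133649945 = 31065163152, q_7 = 7·116067001 + 3510544 = 815979551 → 31065163152/815979551
APPEND 29: p_8 = 29·31065163152 + 4418787601 = 905308519009, q_8 = 29·815979551 + 116067001 = 23779473980 → 905308519009/23779473980
APPEND 31: p_9 = 31·905308519009 + 31065163152 = 28095629252431, q_9 = 31·23779473980 + 815979551 = 737979672931 → 28095629252431/737979672931
APPEND 5: p_10 = 5·28095629252431 + 905308519009 = 141383454781164, q_10 = 5·737979672931 + 23779473980 = 3713677838635 → 141383454781164/3713677838635
APPEND 48: p_11 = 48·141383454781164 + 28095629252431 = 6814501458748303, q_11 = 48·3713677838635 + 737979672931 = 178994515927411 → 6814501458748303/178994515927411
APPEND 49: p_12 = 49·6814501458748303 + 141383454781164 = 334051954933448011, q_12 = 49·178994515927411 + 3713677838635 = 8774444958281774 → 334051954933448011/8774444958281774
APPEND 50: p_13 = 50·334051954933448011 + 6814501458748303 = 16709412248131148853, q_13 = 50·8774444958281774 + 178994515927411 = 438901242430016111 → 16709412248131148853/438901242430016111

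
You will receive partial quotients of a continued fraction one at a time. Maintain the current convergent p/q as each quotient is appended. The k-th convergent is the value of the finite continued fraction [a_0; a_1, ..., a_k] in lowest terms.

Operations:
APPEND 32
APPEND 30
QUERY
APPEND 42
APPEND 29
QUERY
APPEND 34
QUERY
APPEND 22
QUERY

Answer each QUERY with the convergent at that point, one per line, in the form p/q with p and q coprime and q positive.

APPEND 32: p_0 = 32·1 + 0 = 32, q_0 = 32·0 + 1 = 1 → 32/1
APPEND 30: p_1 = 30·32 + 1 = 961, q_1 = 30·1 + 0 = 30 → 961/30
APPEND 42: p_2 = 42·961 + 32 = 40394, q_2 = 42·30 + 1 = 1261 → 40394/1261
APPEND 29: p_3 = 29·40394 + 961 = 1172387, q_3 = 29·1261 + 30 = 36599 → 1172387/36599
APPEND 34: p_4 = 34·1172387 + 40394 = 39901552, q_4 = 34·36599 + 1261 = 1245627 → 39901552/1245627
APPEND 22: p_5 = 22·39901552 + 1172387 = 879006531, q_5 = 22·1245627 + 36599 = 27440393 → 879006531/27440393

961/30
1172387/36599
39901552/1245627
879006531/27440393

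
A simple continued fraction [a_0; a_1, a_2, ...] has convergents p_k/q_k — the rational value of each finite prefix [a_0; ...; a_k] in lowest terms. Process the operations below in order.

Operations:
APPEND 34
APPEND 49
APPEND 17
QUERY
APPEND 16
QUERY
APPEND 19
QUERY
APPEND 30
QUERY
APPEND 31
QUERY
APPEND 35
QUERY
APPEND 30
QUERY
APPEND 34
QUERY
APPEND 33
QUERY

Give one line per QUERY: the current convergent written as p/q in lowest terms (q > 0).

APPEND 34: p_0 = 34·1 + 0 = 34, q_0 = 34·0 + 1 = 1 → 34/1
APPEND 49: p_1 = 49·34 + 1 = 1667, q_1 = 49·1 + 0 = 49 → 1667/49
APPEND 17: p_2 = 17·1667 + 34 = 28373, q_2 = 17·49 + 1 = 834 → 28373/834
APPEND 16: p_3 = 16·28373 + 1667 = 455635, q_3 = 16·834 + 49 = 13393 → 455635/13393
APPEND 19: p_4 = 19·455635 + 28373 = 8685438, q_4 = 19·13393 + 834 = 255301 → 8685438/255301
APPEND 30: p_5 = 30·8685438 + 455635 = 261018775, q_5 = 30·255301 + 13393 = 7672423 → 261018775/7672423
APPEND 31: p_6 = 31·261018775 + 8685438 = 8100267463, q_6 = 31·7672423 + 255301 = 238100414 → 8100267463/238100414
APPEND 35: p_7 = 35·8100267463 + 261018775 = 283770379980, q_7 = 35·238100414 + 7672423 = 8341186913 → 283770379980/8341186913
APPEND 30: p_8 = 30·283770379980 + 8100267463 = 8521211666863, q_8 = 30·8341186913 + 238100414 = 250473707804 → 8521211666863/250473707804
APPEND 34: p_9 = 34·8521211666863 + 283770379980 = 290004967053322, q_9 = 34·250473707804 + 8341186913 = 8524447252249 → 290004967053322/8524447252249
APPEND 33: p_10 = 33·290004967053322 + 8521211666863 = 9578685124426489, q_10 = 33·8524447252249 + 250473707804 = 281557233032021 → 9578685124426489/281557233032021

28373/834
455635/13393
8685438/255301
261018775/7672423
8100267463/238100414
283770379980/8341186913
8521211666863/250473707804
290004967053322/8524447252249
9578685124426489/281557233032021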